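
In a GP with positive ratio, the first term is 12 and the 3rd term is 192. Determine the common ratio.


r^(n-1) = aₙ/a₁
r^2 = 192/12 = 16
r = 16^(1/2)
= ±4; taking r > 0 gives r = 4

r = 4


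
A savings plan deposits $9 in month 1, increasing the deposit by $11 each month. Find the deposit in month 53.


aₙ = a₁ + (n-1)d
= 9 + (53-1)×11
= 9 + 572
= 581

a_53 = 581


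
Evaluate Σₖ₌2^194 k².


Σₖ₌2^194 k² = Σₖ₌₁^194 k² − Σₖ₌₁^1 k²
= 194·195·389/6 − 1·2·3/6
= 2452645 − 1 = 2452644

Σk² = 2452644


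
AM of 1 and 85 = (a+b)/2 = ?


AM = (1 + 85)/2 = 86/2 = 43

AM = 43


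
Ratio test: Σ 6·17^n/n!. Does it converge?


aₙ = 6·17^n/n!
a_{n+1}/aₙ = 17^(n+1)/(n+1)! × n!/17^n  (constant 6 cancels)
= 17/(n+1)
L = lim(n→∞) 17/(n+1) = 0
L < 1 → series CONVERGES

Converges (ratio test: L = 0 < 1)


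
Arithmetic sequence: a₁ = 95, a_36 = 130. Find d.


d = (aₙ - a₁)/(n-1)
= (130 - 95)/(36-1)
= 35/35 = 1

d = 1


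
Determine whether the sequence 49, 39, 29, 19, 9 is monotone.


Differences: -10, -10, -10, -10
All differences < 0 → strictly DECREASING

Monotonically decreasing


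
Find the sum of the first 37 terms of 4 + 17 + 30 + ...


aₙ = 4 + (37-1)×13 = 472
Sₙ = n(a₁+aₙ)/2 = 37×(4+472)/2
= 37×476/2 = 8806

S_37 = 8806


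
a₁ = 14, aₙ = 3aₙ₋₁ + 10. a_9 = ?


Computing step by step:
a_1 = 14
a_2 = 52
a_3 = 166
a_4 = 508
a_5 = 1534
a_6 = 4612
a_7 = 13846
a_8 = 41548
a_9 = 124654


a_9 = 124654


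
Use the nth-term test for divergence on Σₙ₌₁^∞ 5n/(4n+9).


lim(n→∞) 5n/(4n+9) = 5/4 = 5/4  (divide numerator and denominator by n)
lim aₙ = 5/4 ≠ 0 → series DIVERGES

Diverges (lim aₙ = 5/4 ≠ 0)


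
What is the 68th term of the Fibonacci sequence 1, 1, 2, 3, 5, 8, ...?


Fibonacci sequence: 1, 1, 2, 3, 5, 8, 13, 21, 34, 55, 89, ...
F(68) = 72723460248141

F(68) = 72723460248141


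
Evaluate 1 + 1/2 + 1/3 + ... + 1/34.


H_34 = 1/1 + 1/2 + 1/3 + ... + 1/34
= 54062195834749/13127595717600
≈ 4.1182

H_34 = 54062195834749/13127595717600 ≈ 4.1182


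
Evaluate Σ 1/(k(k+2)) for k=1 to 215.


1/(k(k+2)) = (1/2)·(1/k - 1/(k+2)) (partial fractions)
Telescoping: Σ = (1/2)·(1 + 1/2 - 1/216 - 1/217) = 69875/93744

Sum = 69875/93744


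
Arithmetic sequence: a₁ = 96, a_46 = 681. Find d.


d = (aₙ - a₁)/(n-1)
= (681 - 96)/(46-1)
= 585/45 = 13

d = 13


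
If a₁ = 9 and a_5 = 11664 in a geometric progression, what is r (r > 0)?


r^(n-1) = aₙ/a₁
r^4 = 11664/9 = 1296
r = 1296^(1/4)
= ±6; taking r > 0 gives r = 6

r = 6


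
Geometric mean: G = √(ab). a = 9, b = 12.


GM = √(9×12) = √108 = 10.3923

GM = 10.3923


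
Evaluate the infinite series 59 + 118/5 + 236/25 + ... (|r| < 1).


S∞ = a₁/(1-r) = 59/(1 - 2/5)
= 59/(3/5)
= 295/3

S∞ = 295/3


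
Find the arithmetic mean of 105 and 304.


AM = (105 + 304)/2 = 409/2 = 204.5

AM = 204.5


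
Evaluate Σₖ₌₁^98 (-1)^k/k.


S = -1 + 1/2 - 1/3 + 1/4 - 1/5 + 1/6 - 1/7 + 1/8 ± ...
= -0.6881
(Full series converges to -ln(2) ≈ -0.6931)

S_98 = -0.6881


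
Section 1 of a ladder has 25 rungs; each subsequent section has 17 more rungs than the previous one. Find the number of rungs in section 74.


aₙ = a₁ + (n-1)d
= 25 + (74-1)×17
= 25 + 1241
= 1266

a_74 = 1266


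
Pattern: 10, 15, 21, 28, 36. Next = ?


Pattern: triangular numbers: n(n+1)/2
Terms: 10, 15, 21, 28, 36
Next term = 45

Next term = 45


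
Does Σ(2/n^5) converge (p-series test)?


p-series test: Σ c/n^p converges if p > 1, diverges if p ≤ 1 (constant c > 0 doesn't affect convergence).
p = 5
5 > 1 → CONVERGES

Converges (p = 5 > 1)


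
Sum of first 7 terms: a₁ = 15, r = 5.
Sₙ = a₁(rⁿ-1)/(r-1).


Sₙ = 15×(5^7 - 1)/(5 - 1)
= 15×(78125 - 1)/4
= 15×78124/4
= 292965

S_7 = 292965


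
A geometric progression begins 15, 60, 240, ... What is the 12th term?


aₙ = a₁·r^(n-1)
= 15×4^11
= 15×4194304
= 62914560

a_12 = 62914560


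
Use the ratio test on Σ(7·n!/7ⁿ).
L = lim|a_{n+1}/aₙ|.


aₙ = 7·n!/7^n
a_{n+1}/aₙ = (n+1)!/7^(n+1) × 7^n/n!  (constant 7 cancels)
= (n+1)/7
L = lim(n→∞) (n+1)/7 = ∞
L > 1 → series DIVERGES

Diverges (ratio test: L = ∞ > 1)


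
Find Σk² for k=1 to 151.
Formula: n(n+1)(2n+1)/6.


n = 151
n(n+1)(2n+1)/6 = 151×152×303/6
= 6954456/6 = 1159076

Σk² = 1159076


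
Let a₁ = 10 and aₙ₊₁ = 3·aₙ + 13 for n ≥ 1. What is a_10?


Computing step by step:
a_1 = 10
a_2 = 43
a_3 = 142
a_4 = 439
a_5 = 1330
a_6 = 4003
a_7 = 12022
a_8 = 36079
a_9 = 108250
a_10 = 324763


a_10 = 324763


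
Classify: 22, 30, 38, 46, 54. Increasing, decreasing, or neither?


Differences: 8, 8, 8, 8
All differences > 0 → strictly INCREASING

Monotonically increasing


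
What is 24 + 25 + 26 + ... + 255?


Σₖ₌24^255 k = Σₖ₌₁^255 k − Σₖ₌₁^23 k
= 255·256/2 − 23·24/2
= 32640 − 276 = 32364

Σk = 32364


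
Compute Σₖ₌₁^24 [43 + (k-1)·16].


aₙ = 43 + (24-1)×16 = 411
Sₙ = n(a₁+aₙ)/2 = 24×(43+411)/2
= 24×454/2 = 5448

S_24 = 5448


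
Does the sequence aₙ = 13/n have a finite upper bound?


a₁ = 13, a₂ = 13/2, a₃ = 13/3, ...
0 < aₙ ≤ 13 for all n ≥ 1
Lower bound: 0, Upper bound: 13
The sequence IS bounded

Bounded (0 < aₙ ≤ 13)


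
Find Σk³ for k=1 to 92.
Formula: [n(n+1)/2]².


n(n+1)/2 = 92×93/2 = 4278
Σk³ = 4278² = 18301284

Σk³ = 18301284


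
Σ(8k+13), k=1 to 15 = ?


Σ(8k+13) = 8·Σk + 13·n
= 8·120 + 13·15
= 960 + 195 = 1155

Σ = 1155


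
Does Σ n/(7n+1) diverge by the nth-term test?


lim(n→∞) n/(7n+1) = 1/7 = 1/7  (divide numerator and denominator by n)
lim aₙ = 1/7 ≠ 0 → series DIVERGES

Diverges (lim aₙ = 1/7 ≠ 0)


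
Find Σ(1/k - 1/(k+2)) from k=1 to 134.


Telescoping with gap 2: two head and two tail terms survive.
= (1 + 1/2) - (1/135 + 1/136)
= 3/2 - 1/135 - 1/136 = 27269/18360

Sum = 27269/18360


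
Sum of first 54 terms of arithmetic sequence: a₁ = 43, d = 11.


aₙ = 43 + (54-1)×11 = 626
Sₙ = n(a₁+aₙ)/2 = 54×(43+626)/2
= 54×669/2 = 18063

S_54 = 18063


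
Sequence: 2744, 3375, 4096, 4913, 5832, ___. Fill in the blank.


Pattern: perfect cubes: n³
Terms: 2744, 3375, 4096, 4913, 5832
Next term = 6859

Next term = 6859


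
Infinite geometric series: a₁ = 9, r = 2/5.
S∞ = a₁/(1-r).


S∞ = a₁/(1-r) = 9/(1 - 2/5)
= 9/(3/5)
= 15

S∞ = 15


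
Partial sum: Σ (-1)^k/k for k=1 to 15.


S = -1 + 1/2 - 1/3 + 1/4 - 1/5 + 1/6 - 1/7 + 1/8 ± ...
= -0.7254
(Full series converges to -ln(2) ≈ -0.6931)

S_15 = -0.7254


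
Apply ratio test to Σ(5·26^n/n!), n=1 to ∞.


aₙ = 5·26^n/n!
a_{n+1}/aₙ = 26^(n+1)/(n+1)! × n!/26^n  (constant 5 cancels)
= 26/(n+1)
L = lim(n→∞) 26/(n+1) = 0
L < 1 → series CONVERGES

Converges (ratio test: L = 0 < 1)


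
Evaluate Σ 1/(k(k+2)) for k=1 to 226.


1/(k(k+2)) = (1/2)·(1/k - 1/(k+2)) (partial fractions)
Telescoping: Σ = (1/2)·(1 + 1/2 - 1/227 - 1/228) = 77179/103512

Sum = 77179/103512


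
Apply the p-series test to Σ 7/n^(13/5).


p-series test: Σ c/n^p converges if p > 1, diverges if p ≤ 1 (constant c > 0 doesn't affect convergence).
p = 13/5
13/5 > 1 → CONVERGES

Converges (p = 13/5 > 1)


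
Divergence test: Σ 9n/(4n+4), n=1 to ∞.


lim(n→∞) 9n/(4n+4) = 9/4 = 9/4  (divide numerator and denominator by n)
lim aₙ = 9/4 ≠ 0 → series DIVERGES

Diverges (lim aₙ = 9/4 ≠ 0)


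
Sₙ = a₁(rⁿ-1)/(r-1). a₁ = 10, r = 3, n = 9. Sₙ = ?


Sₙ = 10×(3^9 - 1)/(3 - 1)
= 10×(19683 - 1)/2
= 10×19682/2
= 98410

S_9 = 98410


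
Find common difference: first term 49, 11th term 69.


d = (aₙ - a₁)/(n-1)
= (69 - 49)/(11-1)
= 20/10 = 2

d = 2


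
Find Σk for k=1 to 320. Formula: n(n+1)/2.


n(n+1)/2 = 320×321/2 = 102720/2 = 51360

Σk = 51360


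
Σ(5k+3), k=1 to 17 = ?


Σ(5k+3) = 5·Σk + 3·n
= 5·153 + 3·17
= 765 + 51 = 816

Σ = 816


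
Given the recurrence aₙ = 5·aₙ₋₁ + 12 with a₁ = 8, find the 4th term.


Computing step by step:
a_1 = 8
a_2 = 52
a_3 = 272
a_4 = 1372


a_4 = 1372


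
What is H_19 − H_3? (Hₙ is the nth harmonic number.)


Σₖ₌4^19 1/k = 1/4 + 1/5 + 1/6 + ... + 1/19
= 133033679/77597520
≈ 1.7144

Sum = 133033679/77597520 ≈ 1.7144


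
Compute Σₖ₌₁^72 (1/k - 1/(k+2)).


Telescoping with gap 2: two head and two tail terms survive.
= (1 + 1/2) - (1/73 + 1/74)
= 3/2 - 1/73 - 1/74 = 3978/2701

Sum = 3978/2701


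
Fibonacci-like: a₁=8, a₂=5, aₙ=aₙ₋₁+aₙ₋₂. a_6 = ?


Computing iteratively: 8, 5, 13, 18, 31, 49
a_6 = 49

a_6 = 49


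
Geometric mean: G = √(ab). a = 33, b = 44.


GM = √(33×44) = √1452 = 38.1051

GM = 38.1051


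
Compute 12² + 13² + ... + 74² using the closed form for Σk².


Σₖ₌12^74 k² = Σₖ₌₁^74 k² − Σₖ₌₁^11 k²
= 74·75·149/6 − 11·12·23/6
= 137825 − 506 = 137319

Σk² = 137319


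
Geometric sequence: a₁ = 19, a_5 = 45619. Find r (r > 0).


r^(n-1) = aₙ/a₁
r^4 = 45619/19 = 2401
r = 2401^(1/4)
= ±7; taking r > 0 gives r = 7

r = 7


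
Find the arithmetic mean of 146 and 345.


AM = (146 + 345)/2 = 491/2 = 245.5

AM = 245.5


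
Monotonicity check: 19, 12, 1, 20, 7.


Differences: -7, -11, 19, -13
Difference at position 3 is +19 (> 0) but position 1 is -7 (< 0) — sequence both rises and falls
→ NOT monotonic

Not monotonic


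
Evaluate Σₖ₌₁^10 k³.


n(n+1)/2 = 10×11/2 = 55
Σk³ = 55² = 3025

Σk³ = 3025


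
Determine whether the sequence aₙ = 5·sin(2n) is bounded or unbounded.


For all n, -1 ≤ sin(2n) ≤ 1, so -5 ≤ 5·sin(2n) ≤ 5
Lower bound: -5, Upper bound: 5
The sequence IS bounded

Bounded (-5 ≤ aₙ ≤ 5)


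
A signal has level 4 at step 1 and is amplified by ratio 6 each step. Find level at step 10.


aₙ = a₁·r^(n-1)
= 4×6^9
= 4×10077696
= 40310784

a_10 = 40310784


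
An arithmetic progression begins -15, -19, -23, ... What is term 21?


aₙ = a₁ + (n-1)d
= -15 + (21-1)×-4
= -15 - 80
= -95

a_21 = -95


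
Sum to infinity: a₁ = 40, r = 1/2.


S∞ = a₁/(1-r) = 40/(1 - 1/2)
= 40/(1/2)
= 80

S∞ = 80


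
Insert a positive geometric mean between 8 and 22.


GM = √(8×22) = √176 = 13.2665

GM = 13.2665


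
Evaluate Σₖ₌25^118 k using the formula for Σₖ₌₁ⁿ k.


Σₖ₌25^118 k = Σₖ₌₁^118 k − Σₖ₌₁^24 k
= 118·119/2 − 24·25/2
= 7021 − 300 = 6721

Σk = 6721


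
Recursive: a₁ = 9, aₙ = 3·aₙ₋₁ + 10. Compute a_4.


Computing step by step:
a_1 = 9
a_2 = 37
a_3 = 121
a_4 = 373


a_4 = 373


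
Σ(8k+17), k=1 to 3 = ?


Σ(8k+17) = 8·Σk + 17·n
= 8·6 + 17·3
= 48 + 51 = 99

Σ = 99


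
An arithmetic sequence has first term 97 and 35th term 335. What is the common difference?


d = (aₙ - a₁)/(n-1)
= (335 - 97)/(35-1)
= 238/34 = 7

d = 7


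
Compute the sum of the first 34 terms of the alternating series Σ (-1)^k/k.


S = -1 + 1/2 - 1/3 + 1/4 - 1/5 + 1/6 - 1/7 + 1/8 ± ...
= -0.6787
(Full series converges to -ln(2) ≈ -0.6931)

S_34 = -0.6787


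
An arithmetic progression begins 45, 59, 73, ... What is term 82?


aₙ = a₁ + (n-1)d
= 45 + (82-1)×14
= 45 + 1134
= 1179

a_82 = 1179


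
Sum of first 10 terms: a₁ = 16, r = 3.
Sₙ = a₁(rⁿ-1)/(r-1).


Sₙ = 16×(3^10 - 1)/(3 - 1)
= 16×(59049 - 1)/2
= 16×59048/2
= 472384

S_10 = 472384


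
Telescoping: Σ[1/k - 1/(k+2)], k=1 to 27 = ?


Telescoping with gap 2: two head and two tail terms survive.
= (1 + 1/2) - (1/28 + 1/29)
= 3/2 - 1/28 - 1/29 = 1161/812

Sum = 1161/812


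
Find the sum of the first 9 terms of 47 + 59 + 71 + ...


aₙ = 47 + (9-1)×12 = 143
Sₙ = n(a₁+aₙ)/2 = 9×(47+143)/2
= 9×190/2 = 855

S_9 = 855


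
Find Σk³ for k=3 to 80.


Σₖ₌3^80 k³ = [80·81/2]² − [2·3/2]²
= 10497600 − 9 = 10497591

Σk³ = 10497591


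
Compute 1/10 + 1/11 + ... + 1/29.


Σₖ₌10^29 1/k = 1/10 + 1/11 + 1/12 + ... + 1/29
= 2638126077577/2329089562800
≈ 1.1327

Sum = 2638126077577/2329089562800 ≈ 1.1327


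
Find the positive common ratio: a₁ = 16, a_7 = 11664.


r^(n-1) = aₙ/a₁
r^6 = 11664/16 = 729
r = 729^(1/6)
= ±3; taking r > 0 gives r = 3

r = 3


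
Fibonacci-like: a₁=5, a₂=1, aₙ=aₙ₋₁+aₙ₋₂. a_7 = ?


Computing iteratively: 5, 1, 6, 7, 13, 20, 33
a_7 = 33

a_7 = 33


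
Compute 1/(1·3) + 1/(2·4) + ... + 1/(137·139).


1/(k(k+2)) = (1/2)·(1/k - 1/(k+2)) (partial fractions)
Telescoping: Σ = (1/2)·(1 + 1/2 - 1/138 - 1/139) = 7124/9591

Sum = 7124/9591


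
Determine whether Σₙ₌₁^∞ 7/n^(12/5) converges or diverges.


p-series test: Σ c/n^p converges if p > 1, diverges if p ≤ 1 (constant c > 0 doesn't affect convergence).
p = 12/5
12/5 > 1 → CONVERGES

Converges (p = 12/5 > 1)


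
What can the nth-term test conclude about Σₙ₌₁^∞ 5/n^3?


lim(n→∞) 5/n^3 = 0
lim aₙ = 0 → nth-term test is INCONCLUSIVE
(Need other tests; this is actually a convergent p-series with p=3 > 1)

Inconclusive (lim aₙ = 0; need another test)


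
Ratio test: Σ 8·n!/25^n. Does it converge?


aₙ = 8·n!/25^n
a_{n+1}/aₙ = (n+1)!/25^(n+1) × 25^n/n!  (constant 8 cancels)
= (n+1)/25
L = lim(n→∞) (n+1)/25 = ∞
L > 1 → series DIVERGES

Diverges (ratio test: L = ∞ > 1)


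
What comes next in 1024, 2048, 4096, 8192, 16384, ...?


Pattern: powers of 2: 2ⁿ
Terms: 1024, 2048, 4096, 8192, 16384
Next term = 32768

Next term = 32768


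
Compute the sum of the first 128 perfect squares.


n = 128
n(n+1)(2n+1)/6 = 128×129×257/6
= 4243584/6 = 707264

Σk² = 707264


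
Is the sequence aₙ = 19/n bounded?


a₁ = 19, a₂ = 19/2, a₃ = 19/3, ...
0 < aₙ ≤ 19 for all n ≥ 1
Lower bound: 0, Upper bound: 19
The sequence IS bounded

Bounded (0 < aₙ ≤ 19)


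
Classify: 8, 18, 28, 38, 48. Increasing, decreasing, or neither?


Differences: 10, 10, 10, 10
All differences > 0 → strictly INCREASING

Monotonically increasing


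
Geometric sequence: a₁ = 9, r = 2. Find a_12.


aₙ = a₁·r^(n-1)
= 9×2^11
= 9×2048
= 18432

a_12 = 18432


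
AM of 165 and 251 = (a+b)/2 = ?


AM = (165 + 251)/2 = 416/2 = 208

AM = 208


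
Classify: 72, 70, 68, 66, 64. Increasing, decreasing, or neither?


Differences: -2, -2, -2, -2
All differences < 0 → strictly DECREASING

Monotonically decreasing


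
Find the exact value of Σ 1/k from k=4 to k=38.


Σₖ₌4^38 1/k = 1/4 + 1/5 + 1/6 + ... + 1/38
= 1163092393297033/485721041551200
≈ 2.3946

Sum = 1163092393297033/485721041551200 ≈ 2.3946


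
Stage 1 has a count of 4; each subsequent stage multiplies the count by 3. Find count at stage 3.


aₙ = a₁·r^(n-1)
= 4×3^2
= 4×9
= 36

a_3 = 36


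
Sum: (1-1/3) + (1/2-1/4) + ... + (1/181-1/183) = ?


Telescoping with gap 2: two head and two tail terms survive.
= (1 + 1/2) - (1/182 + 1/183)
= 3/2 - 1/182 - 1/183 = 24797/16653

Sum = 24797/16653


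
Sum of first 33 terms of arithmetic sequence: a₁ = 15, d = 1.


aₙ = 15 + (33-1)×1 = 47
Sₙ = n(a₁+aₙ)/2 = 33×(15+47)/2
= 33×62/2 = 1023

S_33 = 1023


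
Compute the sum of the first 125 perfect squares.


n = 125
n(n+1)(2n+1)/6 = 125×126×251/6
= 3953250/6 = 658875

Σk² = 658875


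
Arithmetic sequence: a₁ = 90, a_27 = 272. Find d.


d = (aₙ - a₁)/(n-1)
= (272 - 90)/(27-1)
= 182/26 = 7

d = 7


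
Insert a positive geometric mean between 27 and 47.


GM = √(27×47) = √1269 = 35.623

GM = 35.623


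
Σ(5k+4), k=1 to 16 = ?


Σ(5k+4) = 5·Σk + 4·n
= 5·136 + 4·16
= 680 + 64 = 744

Σ = 744


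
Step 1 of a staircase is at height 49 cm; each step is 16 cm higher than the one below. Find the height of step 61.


aₙ = a₁ + (n-1)d
= 49 + (61-1)×16
= 49 + 960
= 1009

a_61 = 1009


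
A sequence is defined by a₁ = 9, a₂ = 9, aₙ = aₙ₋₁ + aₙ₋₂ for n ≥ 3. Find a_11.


Computing iteratively: 9, 9, 18, 27, 45, 72, 117, 189, 306, 495, 801
a_11 = 801

a_11 = 801


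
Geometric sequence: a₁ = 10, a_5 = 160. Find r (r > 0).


r^(n-1) = aₙ/a₁
r^4 = 160/10 = 16
r = 16^(1/4)
= ±2; taking r > 0 gives r = 2

r = 2


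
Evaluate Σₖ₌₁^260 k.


n(n+1)/2 = 260×261/2 = 67860/2 = 33930

Σk = 33930


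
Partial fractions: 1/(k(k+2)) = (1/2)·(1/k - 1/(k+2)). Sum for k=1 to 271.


1/(k(k+2)) = (1/2)·(1/k - 1/(k+2)) (partial fractions)
Telescoping: Σ = (1/2)·(1 + 1/2 - 1/272 - 1/273) = 110839/148512

Sum = 110839/148512


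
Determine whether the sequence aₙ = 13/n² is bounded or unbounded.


a₁ = 13, a₂ = 13/4, a₃ = 13/9, ...
0 < aₙ ≤ 13 for all n ≥ 1
The sequence IS bounded

Bounded (0 < aₙ ≤ 13)


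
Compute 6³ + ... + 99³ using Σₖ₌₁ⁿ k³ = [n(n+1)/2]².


Σₖ₌6^99 k³ = [99·100/2]² − [5·6/2]²
= 24502500 − 225 = 24502275

Σk³ = 24502275


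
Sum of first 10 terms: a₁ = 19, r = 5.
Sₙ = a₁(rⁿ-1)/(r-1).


Sₙ = 19×(5^10 - 1)/(5 - 1)
= 19×(9765625 - 1)/4
= 19×9765624/4
= 46386714

S_10 = 46386714


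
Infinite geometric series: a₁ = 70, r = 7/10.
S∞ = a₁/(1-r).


S∞ = a₁/(1-r) = 70/(1 - 7/10)
= 70/(3/10)
= 700/3

S∞ = 700/3


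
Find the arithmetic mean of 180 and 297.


AM = (180 + 297)/2 = 477/2 = 238.5

AM = 238.5


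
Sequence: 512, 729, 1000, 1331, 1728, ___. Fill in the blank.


Pattern: perfect cubes: n³
Terms: 512, 729, 1000, 1331, 1728
Next term = 2197

Next term = 2197


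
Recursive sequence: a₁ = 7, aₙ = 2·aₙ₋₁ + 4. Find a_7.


Computing step by step:
a_1 = 7
a_2 = 18
a_3 = 40
a_4 = 84
a_5 = 172
a_6 = 348
a_7 = 700


a_7 = 700


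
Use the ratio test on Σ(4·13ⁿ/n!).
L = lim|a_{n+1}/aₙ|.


aₙ = 4·13^n/n!
a_{n+1}/aₙ = 13^(n+1)/(n+1)! × n!/13^n  (constant 4 cancels)
= 13/(n+1)
L = lim(n→∞) 13/(n+1) = 0
L < 1 → series CONVERGES

Converges (ratio test: L = 0 < 1)


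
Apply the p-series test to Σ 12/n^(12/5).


p-series test: Σ c/n^p converges if p > 1, diverges if p ≤ 1 (constant c > 0 doesn't affect convergence).
p = 12/5
12/5 > 1 → CONVERGES

Converges (p = 12/5 > 1)


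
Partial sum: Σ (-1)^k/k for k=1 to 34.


S = -1 + 1/2 - 1/3 + 1/4 - 1/5 + 1/6 - 1/7 + 1/8 ± ...
= -0.6787
(Full series converges to -ln(2) ≈ -0.6931)

S_34 = -0.6787


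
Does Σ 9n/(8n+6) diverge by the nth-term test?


lim(n→∞) 9n/(8n+6) = 9/8 = 9/8  (divide numerator and denominator by n)
lim aₙ = 9/8 ≠ 0 → series DIVERGES

Diverges (lim aₙ = 9/8 ≠ 0)


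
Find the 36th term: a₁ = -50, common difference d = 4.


aₙ = a₁ + (n-1)d
= -50 + (36-1)×4
= -50 + 140
= 90

a_36 = 90


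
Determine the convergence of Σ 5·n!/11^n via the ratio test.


aₙ = 5·n!/11^n
a_{n+1}/aₙ = (n+1)!/11^(n+1) × 11^n/n!  (constant 5 cancels)
= (n+1)/11
L = lim(n→∞) (n+1)/11 = ∞
L > 1 → series DIVERGES

Diverges (ratio test: L = ∞ > 1)


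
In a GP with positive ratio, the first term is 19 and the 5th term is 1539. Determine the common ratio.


r^(n-1) = aₙ/a₁
r^4 = 1539/19 = 81
r = 81^(1/4)
= ±3; taking r > 0 gives r = 3

r = 3


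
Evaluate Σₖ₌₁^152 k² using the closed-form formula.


n = 152
n(n+1)(2n+1)/6 = 152×153×305/6
= 7093080/6 = 1182180

Σk² = 1182180


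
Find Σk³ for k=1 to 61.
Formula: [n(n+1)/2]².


n(n+1)/2 = 61×62/2 = 1891
Σk³ = 1891² = 3575881

Σk³ = 3575881


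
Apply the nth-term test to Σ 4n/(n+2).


lim(n→∞) 4n/(n+2) = 4/1 = 4  (divide numerator and denominator by n)
lim aₙ = 4 ≠ 0 → series DIVERGES

Diverges (lim aₙ = 4 ≠ 0)


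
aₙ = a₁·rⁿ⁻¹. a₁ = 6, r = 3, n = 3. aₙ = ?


aₙ = a₁·r^(n-1)
= 6×3^2
= 6×9
= 54

a_3 = 54


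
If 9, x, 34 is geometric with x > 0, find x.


GM = √(9×34) = √306 = 17.4929

GM = 17.4929


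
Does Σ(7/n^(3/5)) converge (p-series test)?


p-series test: Σ c/n^p converges if p > 1, diverges if p ≤ 1 (constant c > 0 doesn't affect convergence).
p = 3/5
3/5 ≤ 1 → DIVERGES

Diverges (p = 3/5 ≤ 1)


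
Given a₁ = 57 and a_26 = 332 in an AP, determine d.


d = (aₙ - a₁)/(n-1)
= (332 - 57)/(26-1)
= 275/25 = 11

d = 11


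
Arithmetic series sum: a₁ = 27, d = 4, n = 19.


aₙ = 27 + (19-1)×4 = 99
Sₙ = n(a₁+aₙ)/2 = 19×(27+99)/2
= 19×126/2 = 1197

S_19 = 1197


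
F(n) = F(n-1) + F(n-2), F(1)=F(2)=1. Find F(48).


Fibonacci sequence: 1, 1, 2, 3, 5, 8, 13, 21, 34, 55, 89, ...
F(48) = 4807526976

F(48) = 4807526976


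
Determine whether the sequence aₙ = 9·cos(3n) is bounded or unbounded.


For all n, -1 ≤ cos(3n) ≤ 1, so -9 ≤ 9·cos(3n) ≤ 9
Lower bound: -9, Upper bound: 9
The sequence IS bounded

Bounded (-9 ≤ aₙ ≤ 9)


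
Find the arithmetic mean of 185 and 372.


AM = (185 + 372)/2 = 557/2 = 278.5

AM = 278.5


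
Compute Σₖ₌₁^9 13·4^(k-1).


Sₙ = 13×(4^9 - 1)/(4 - 1)
= 13×(262144 - 1)/3
= 13×262143/3
= 1135953

S_9 = 1135953


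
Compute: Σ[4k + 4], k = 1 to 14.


Σ(4k+4) = 4·Σk + 4·n
= 4·105 + 4·14
= 420 + 56 = 476

Σ = 476


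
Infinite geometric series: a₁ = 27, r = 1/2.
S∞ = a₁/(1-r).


S∞ = a₁/(1-r) = 27/(1 - 1/2)
= 27/(1/2)
= 54

S∞ = 54


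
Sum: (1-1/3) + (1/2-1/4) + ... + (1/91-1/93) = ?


Telescoping with gap 2: two head and two tail terms survive.
= (1 + 1/2) - (1/92 + 1/93)
= 3/2 - 1/92 - 1/93 = 12649/8556

Sum = 12649/8556


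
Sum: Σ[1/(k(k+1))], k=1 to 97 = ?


1/(k(k+1)) = 1/k - 1/(k+1) (partial fractions)
Telescoping: Σ = 1 - 1/98 = 97/98

Sum = 97/98


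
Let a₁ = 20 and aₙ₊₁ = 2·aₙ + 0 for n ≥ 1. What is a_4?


Computing step by step:
a_1 = 20
a_2 = 40
a_3 = 80
a_4 = 160


a_4 = 160


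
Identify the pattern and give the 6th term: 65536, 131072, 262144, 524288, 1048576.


Pattern: powers of 2: 2ⁿ
Terms: 65536, 131072, 262144, 524288, 1048576
Next term = 2097152

Next term = 2097152


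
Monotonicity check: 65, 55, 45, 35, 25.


Differences: -10, -10, -10, -10
All differences < 0 → strictly DECREASING

Monotonically decreasing


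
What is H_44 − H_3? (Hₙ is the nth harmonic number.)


Σₖ₌4^44 1/k = 1/4 + 1/5 + 1/6 + ... + 1/44
= 3417147441241012987/1345655451257488800
≈ 2.5394

Sum = 3417147441241012987/1345655451257488800 ≈ 2.5394


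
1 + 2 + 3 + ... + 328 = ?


n(n+1)/2 = 328×329/2 = 107912/2 = 53956

Σk = 53956


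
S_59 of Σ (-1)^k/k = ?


S = -1 + 1/2 - 1/3 + 1/4 - 1/5 + 1/6 - 1/7 + 1/8 ± ...
= -0.7015
(Full series converges to -ln(2) ≈ -0.6931)

S_59 = -0.7015


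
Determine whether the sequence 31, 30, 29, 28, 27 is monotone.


Differences: -1, -1, -1, -1
All differences < 0 → strictly DECREASING

Monotonically decreasing


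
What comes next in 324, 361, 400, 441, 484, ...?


Pattern: perfect squares: n²
Terms: 324, 361, 400, 441, 484
Next term = 529

Next term = 529


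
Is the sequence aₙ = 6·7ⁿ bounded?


aₙ = 6·7ⁿ → as n→∞, aₙ→∞ (since base 7 > 1)
No finite upper bound exists
The sequence is UNBOUNDED

Unbounded (aₙ → ∞ as n → ∞)


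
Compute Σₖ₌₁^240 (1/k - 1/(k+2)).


Telescoping with gap 2: two head and two tail terms survive.
= (1 + 1/2) - (1/241 + 1/242)
= 3/2 - 1/241 - 1/242 = 43500/29161

Sum = 43500/29161


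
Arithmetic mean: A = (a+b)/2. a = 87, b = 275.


AM = (87 + 275)/2 = 362/2 = 181

AM = 181


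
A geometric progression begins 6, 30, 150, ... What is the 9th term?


aₙ = a₁·r^(n-1)
= 6×5^8
= 6×390625
= 2343750

a_9 = 2343750


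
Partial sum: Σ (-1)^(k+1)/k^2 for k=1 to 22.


S = 1 - 1/4 + 1/9 - 1/16 + 1/25 - 1/36 + 1/49 - 1/64 ± ...
= 0.8215
(Full series converges to +π²/12 ≈ +0.8225)

S_22 = 0.8215


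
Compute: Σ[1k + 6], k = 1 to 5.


Σ(1k+6) = 1·Σk + 6·n
= 1·15 + 6·5
= 15 + 30 = 45

Σ = 45


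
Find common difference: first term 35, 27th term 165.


d = (aₙ - a₁)/(n-1)
= (165 - 35)/(27-1)
= 130/26 = 5

d = 5


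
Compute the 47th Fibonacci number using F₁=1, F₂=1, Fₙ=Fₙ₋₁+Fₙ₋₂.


Fibonacci sequence: 1, 1, 2, 3, 5, 8, 13, 21, 34, 55, 89, ...
F(47) = 2971215073

F(47) = 2971215073


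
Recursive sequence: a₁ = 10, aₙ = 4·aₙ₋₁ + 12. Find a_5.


Computing step by step:
a_1 = 10
a_2 = 52
a_3 = 220
a_4 = 892
a_5 = 3580


a_5 = 3580


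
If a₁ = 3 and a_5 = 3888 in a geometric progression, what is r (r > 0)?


r^(n-1) = aₙ/a₁
r^4 = 3888/3 = 1296
r = 1296^(1/4)
= ±6; taking r > 0 gives r = 6

r = 6


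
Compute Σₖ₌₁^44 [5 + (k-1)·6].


aₙ = 5 + (44-1)×6 = 263
Sₙ = n(a₁+aₙ)/2 = 44×(5+263)/2
= 44×268/2 = 5896

S_44 = 5896


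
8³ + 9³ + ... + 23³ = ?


Σₖ₌8^23 k³ = [23·24/2]² − [7·8/2]²
= 76176 − 784 = 75392

Σk³ = 75392


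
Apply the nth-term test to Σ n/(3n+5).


lim(n→∞) n/(3n+5) = 1/3 = 1/3  (divide numerator and denominator by n)
lim aₙ = 1/3 ≠ 0 → series DIVERGES

Diverges (lim aₙ = 1/3 ≠ 0)


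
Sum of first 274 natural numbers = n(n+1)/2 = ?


n(n+1)/2 = 274×275/2 = 75350/2 = 37675

Σk = 37675


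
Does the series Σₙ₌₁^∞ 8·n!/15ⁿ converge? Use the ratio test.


aₙ = 8·n!/15^n
a_{n+1}/aₙ = (n+1)!/15^(n+1) × 15^n/n!  (constant 8 cancels)
= (n+1)/15
L = lim(n→∞) (n+1)/15 = ∞
L > 1 → series DIVERGES

Diverges (ratio test: L = ∞ > 1)


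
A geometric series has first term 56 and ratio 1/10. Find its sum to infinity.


S∞ = a₁/(1-r) = 56/(1 - 1/10)
= 56/(9/10)
= 560/9

S∞ = 560/9


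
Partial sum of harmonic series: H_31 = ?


H_31 = 1/1 + 1/2 + 1/3 + ... + 1/31
= 290774257297357/72201776446800
≈ 4.0272

H_31 = 290774257297357/72201776446800 ≈ 4.0272


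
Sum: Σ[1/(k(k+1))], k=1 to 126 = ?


1/(k(k+1)) = 1/k - 1/(k+1) (partial fractions)
Telescoping: Σ = 1 - 1/127 = 126/127

Sum = 126/127


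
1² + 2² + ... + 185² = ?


n = 185
n(n+1)(2n+1)/6 = 185×186×371/6
= 12766110/6 = 2127685

Σk² = 2127685


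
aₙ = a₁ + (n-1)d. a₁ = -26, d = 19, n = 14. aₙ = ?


aₙ = a₁ + (n-1)d
= -26 + (14-1)×19
= -26 + 247
= 221

a_14 = 221


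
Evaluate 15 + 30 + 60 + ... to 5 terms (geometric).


Sₙ = 15×(2^5 - 1)/(2 - 1)
= 15×(32 - 1)/1
= 15×31/1
= 465

S_5 = 465


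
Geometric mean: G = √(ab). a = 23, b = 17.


GM = √(23×17) = √391 = 19.7737

GM = 19.7737


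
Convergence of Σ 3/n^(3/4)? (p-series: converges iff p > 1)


p-series test: Σ c/n^p converges if p > 1, diverges if p ≤ 1 (constant c > 0 doesn't affect convergence).
p = 3/4
3/4 ≤ 1 → DIVERGES

Diverges (p = 3/4 ≤ 1)


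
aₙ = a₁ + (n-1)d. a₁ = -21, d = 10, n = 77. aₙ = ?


aₙ = a₁ + (n-1)d
= -21 + (77-1)×10
= -21 + 760
= 739

a_77 = 739


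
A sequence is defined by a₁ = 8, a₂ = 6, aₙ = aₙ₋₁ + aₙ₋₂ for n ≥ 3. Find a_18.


Computing iteratively: 8, 6, 14, 20, 34, 54, 88, 142, 230, 372, 602, 974, ...
a_18 = 17478

a_18 = 17478


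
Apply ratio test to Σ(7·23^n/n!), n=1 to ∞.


aₙ = 7·23^n/n!
a_{n+1}/aₙ = 23^(n+1)/(n+1)! × n!/23^n  (constant 7 cancels)
= 23/(n+1)
L = lim(n→∞) 23/(n+1) = 0
L < 1 → series CONVERGES

Converges (ratio test: L = 0 < 1)


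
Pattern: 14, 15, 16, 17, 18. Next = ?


Pattern: arithmetic (d=1)
Terms: 14, 15, 16, 17, 18
Next term = 19

Next term = 19


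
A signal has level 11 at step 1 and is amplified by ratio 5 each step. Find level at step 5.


aₙ = a₁·r^(n-1)
= 11×5^4
= 11×625
= 6875

a_5 = 6875


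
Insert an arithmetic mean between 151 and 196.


AM = (151 + 196)/2 = 347/2 = 173.5

AM = 173.5


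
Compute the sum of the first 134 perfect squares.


n = 134
n(n+1)(2n+1)/6 = 134×135×269/6
= 4866210/6 = 811035

Σk² = 811035


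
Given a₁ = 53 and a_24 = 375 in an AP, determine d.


d = (aₙ - a₁)/(n-1)
= (375 - 53)/(24-1)
= 322/23 = 14

d = 14


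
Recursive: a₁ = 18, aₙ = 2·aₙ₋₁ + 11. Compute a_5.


Computing step by step:
a_1 = 18
a_2 = 47
a_3 = 105
a_4 = 221
a_5 = 453


a_5 = 453


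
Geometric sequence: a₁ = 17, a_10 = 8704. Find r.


r^(n-1) = aₙ/a₁
r^9 = 8704/17 = 512
r = 512^(1/9)
= 2

r = 2


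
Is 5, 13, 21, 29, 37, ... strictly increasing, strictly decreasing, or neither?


Differences: 8, 8, 8, 8
All differences > 0 → strictly INCREASING

Monotonically increasing


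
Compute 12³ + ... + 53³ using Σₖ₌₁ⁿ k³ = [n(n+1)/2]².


Σₖ₌12^53 k³ = [53·54/2]² − [11·12/2]²
= 2047761 − 4356 = 2043405

Σk³ = 2043405


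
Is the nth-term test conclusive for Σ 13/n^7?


lim(n→∞) 13/n^7 = 0
lim aₙ = 0 → nth-term test is INCONCLUSIVE
(Need other tests; this is actually a convergent p-series with p=7 > 1)

Inconclusive (lim aₙ = 0; need another test)


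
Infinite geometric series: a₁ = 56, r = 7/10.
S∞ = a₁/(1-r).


S∞ = a₁/(1-r) = 56/(1 - 7/10)
= 56/(3/10)
= 560/3

S∞ = 560/3


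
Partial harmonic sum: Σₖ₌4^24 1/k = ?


Σₖ₌4^24 1/k = 1/4 + 1/5 + 1/6 + ... + 1/24
= 693417203/356948592
≈ 1.9426

Sum = 693417203/356948592 ≈ 1.9426


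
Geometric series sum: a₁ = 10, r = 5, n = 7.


Sₙ = 10×(5^7 - 1)/(5 - 1)
= 10×(78125 - 1)/4
= 10×78124/4
= 195310

S_7 = 195310


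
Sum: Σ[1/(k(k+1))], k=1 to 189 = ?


1/(k(k+1)) = 1/k - 1/(k+1) (partial fractions)
Telescoping: Σ = 1 - 1/190 = 189/190

Sum = 189/190


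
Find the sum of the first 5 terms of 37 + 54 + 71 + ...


aₙ = 37 + (5-1)×17 = 105
Sₙ = n(a₁+aₙ)/2 = 5×(37+105)/2
= 5×142/2 = 355

S_5 = 355


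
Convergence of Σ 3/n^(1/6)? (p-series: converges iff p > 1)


p-series test: Σ c/n^p converges if p > 1, diverges if p ≤ 1 (constant c > 0 doesn't affect convergence).
p = 1/6
1/6 ≤ 1 → DIVERGES

Diverges (p = 1/6 ≤ 1)


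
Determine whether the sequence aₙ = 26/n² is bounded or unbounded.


a₁ = 26, a₂ = 26/4, a₃ = 26/9, ...
0 < aₙ ≤ 26 for all n ≥ 1
The sequence IS bounded

Bounded (0 < aₙ ≤ 26)


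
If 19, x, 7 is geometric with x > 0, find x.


GM = √(19×7) = √133 = 11.5326

GM = 11.5326


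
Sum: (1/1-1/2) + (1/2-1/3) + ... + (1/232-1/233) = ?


Telescoping: adjacent terms cancel.
= 1/1 - 1/233
= 1 - 1/233 = 232/233

Sum = 232/233


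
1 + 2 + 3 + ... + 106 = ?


n(n+1)/2 = 106×107/2 = 11342/2 = 5671

Σk = 5671


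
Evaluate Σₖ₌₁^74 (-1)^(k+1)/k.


S = 1 - 1/2 + 1/3 - 1/4 + 1/5 - 1/6 + 1/7 - 1/8 ± ...
= 0.6864
(Full series converges to +ln(2) ≈ +0.6931)

S_74 = 0.6864


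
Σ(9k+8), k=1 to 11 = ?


Σ(9k+8) = 9·Σk + 8·n
= 9·66 + 8·11
= 594 + 88 = 682

Σ = 682


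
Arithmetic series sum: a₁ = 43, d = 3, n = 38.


aₙ = 43 + (38-1)×3 = 154
Sₙ = n(a₁+aₙ)/2 = 38×(43+154)/2
= 38×197/2 = 3743

S_38 = 3743


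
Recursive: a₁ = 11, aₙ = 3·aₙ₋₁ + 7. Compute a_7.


Computing step by step:
a_1 = 11
a_2 = 40
a_3 = 127
a_4 = 388
a_5 = 1171
a_6 = 3520
a_7 = 10567


a_7 = 10567


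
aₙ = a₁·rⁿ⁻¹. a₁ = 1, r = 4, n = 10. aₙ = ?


aₙ = a₁·r^(n-1)
= 1×4^9
= 1×262144
= 262144

a_10 = 262144


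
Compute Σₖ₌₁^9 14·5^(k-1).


Sₙ = 14×(5^9 - 1)/(5 - 1)
= 14×(1953125 - 1)/4
= 14×1953124/4
= 6835934

S_9 = 6835934


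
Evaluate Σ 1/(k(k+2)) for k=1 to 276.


1/(k(k+2)) = (1/2)·(1/k - 1/(k+2)) (partial fractions)
Telescoping: Σ = (1/2)·(1 + 1/2 - 1/277 - 1/278) = 57477/77006

Sum = 57477/77006


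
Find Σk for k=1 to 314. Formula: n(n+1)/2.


n(n+1)/2 = 314×315/2 = 98910/2 = 49455

Σk = 49455


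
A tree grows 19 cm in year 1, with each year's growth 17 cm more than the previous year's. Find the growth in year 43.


aₙ = a₁ + (n-1)d
= 19 + (43-1)×17
= 19 + 714
= 733

a_43 = 733


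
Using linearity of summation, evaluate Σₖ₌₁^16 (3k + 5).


Σ(3k+5) = 3·Σk + 5·n
= 3·136 + 5·16
= 408 + 80 = 488

Σ = 488


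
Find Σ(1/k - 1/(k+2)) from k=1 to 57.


Telescoping with gap 2: two head and two tail terms survive.
= (1 + 1/2) - (1/58 + 1/59)
= 3/2 - 1/58 - 1/59 = 2508/1711

Sum = 2508/1711


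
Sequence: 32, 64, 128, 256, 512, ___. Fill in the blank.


Pattern: powers of 2: 2ⁿ
Terms: 32, 64, 128, 256, 512
Next term = 1024

Next term = 1024


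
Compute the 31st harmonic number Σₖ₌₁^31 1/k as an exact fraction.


H_31 = 1/1 + 1/2 + 1/3 + ... + 1/31
= 290774257297357/72201776446800
≈ 4.0272

H_31 = 290774257297357/72201776446800 ≈ 4.0272


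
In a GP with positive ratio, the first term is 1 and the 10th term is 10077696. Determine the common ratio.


r^(n-1) = aₙ/a₁
r^9 = 10077696/1 = 10077696
r = 10077696^(1/9)
= 6

r = 6


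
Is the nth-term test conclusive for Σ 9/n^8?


lim(n→∞) 9/n^8 = 0
lim aₙ = 0 → nth-term test is INCONCLUSIVE
(Need other tests; this is actually a convergent p-series with p=8 > 1)

Inconclusive (lim aₙ = 0; need another test)


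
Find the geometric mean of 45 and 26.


GM = √(45×26) = √1170 = 34.2053

GM = 34.2053


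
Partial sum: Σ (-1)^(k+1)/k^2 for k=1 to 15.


S = 1 - 1/4 + 1/9 - 1/16 + 1/25 - 1/36 + 1/49 - 1/64 ± ...
= 0.8245
(Full series converges to +π²/12 ≈ +0.8225)

S_15 = 0.8245


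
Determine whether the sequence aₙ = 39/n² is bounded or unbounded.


a₁ = 39, a₂ = 39/4, a₃ = 39/9, ...
0 < aₙ ≤ 39 for all n ≥ 1
The sequence IS bounded

Bounded (0 < aₙ ≤ 39)


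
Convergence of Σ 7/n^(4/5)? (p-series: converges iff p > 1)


p-series test: Σ c/n^p converges if p > 1, diverges if p ≤ 1 (constant c > 0 doesn't affect convergence).
p = 4/5
4/5 ≤ 1 → DIVERGES

Diverges (p = 4/5 ≤ 1)


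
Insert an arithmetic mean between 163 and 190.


AM = (163 + 190)/2 = 353/2 = 176.5

AM = 176.5


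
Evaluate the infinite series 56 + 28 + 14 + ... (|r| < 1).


S∞ = a₁/(1-r) = 56/(1 - 1/2)
= 56/(1/2)
= 112

S∞ = 112


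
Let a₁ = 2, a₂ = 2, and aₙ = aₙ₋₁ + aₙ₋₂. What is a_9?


Computing iteratively: 2, 2, 4, 6, 10, 16, 26, 42, 68
a_9 = 68

a_9 = 68


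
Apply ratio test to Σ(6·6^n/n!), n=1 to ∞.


aₙ = 6·6^n/n!
a_{n+1}/aₙ = 6^(n+1)/(n+1)! × n!/6^n  (constant 6 cancels)
= 6/(n+1)
L = lim(n→∞) 6/(n+1) = 0
L < 1 → series CONVERGES

Converges (ratio test: L = 0 < 1)


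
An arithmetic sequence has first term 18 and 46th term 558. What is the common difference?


d = (aₙ - a₁)/(n-1)
= (558 - 18)/(46-1)
= 540/45 = 12

d = 12


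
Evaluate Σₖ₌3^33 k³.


Σₖ₌3^33 k³ = [33·34/2]² − [2·3/2]²
= 314721 − 9 = 314712

Σk³ = 314712


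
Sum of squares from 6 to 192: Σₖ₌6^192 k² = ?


Σₖ₌6^192 k² = Σₖ₌₁^192 k² − Σₖ₌₁^5 k²
= 192·193·385/6 − 5·6·11/6
= 2377760 − 55 = 2377705

Σk² = 2377705


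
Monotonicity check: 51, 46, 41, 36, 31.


Differences: -5, -5, -5, -5
All differences < 0 → strictly DECREASING

Monotonically decreasing


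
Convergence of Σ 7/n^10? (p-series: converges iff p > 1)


p-series test: Σ c/n^p converges if p > 1, diverges if p ≤ 1 (constant c > 0 doesn't affect convergence).
p = 10
10 > 1 → CONVERGES

Converges (p = 10 > 1)


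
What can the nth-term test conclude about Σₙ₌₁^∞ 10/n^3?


lim(n→∞) 10/n^3 = 0
lim aₙ = 0 → nth-term test is INCONCLUSIVE
(Need other tests; this is actually a convergent p-series with p=3 > 1)

Inconclusive (lim aₙ = 0; need another test)


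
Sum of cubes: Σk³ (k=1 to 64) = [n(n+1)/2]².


n(n+1)/2 = 64×65/2 = 2080
Σk³ = 2080² = 4326400

Σk³ = 4326400


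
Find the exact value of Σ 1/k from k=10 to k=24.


Σₖ₌10^24 1/k = 1/10 + 1/11 + 1/12 + ... + 1/24
= 5070400799/5354228880
≈ 0.947

Sum = 5070400799/5354228880 ≈ 0.947


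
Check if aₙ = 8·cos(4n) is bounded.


For all n, -1 ≤ cos(4n) ≤ 1, so -8 ≤ 8·cos(4n) ≤ 8
Lower bound: -8, Upper bound: 8
The sequence IS bounded

Bounded (-8 ≤ aₙ ≤ 8)


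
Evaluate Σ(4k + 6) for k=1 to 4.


Σ(4k+6) = 4·Σk + 6·n
= 4·10 + 6·4
= 40 + 24 = 64

Σ = 64


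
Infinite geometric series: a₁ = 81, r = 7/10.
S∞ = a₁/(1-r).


S∞ = a₁/(1-r) = 81/(1 - 7/10)
= 81/(3/10)
= 270

S∞ = 270


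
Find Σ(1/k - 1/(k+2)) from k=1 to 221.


Telescoping with gap 2: two head and two tail terms survive.
= (1 + 1/2) - (1/222 + 1/223)
= 3/2 - 1/222 - 1/223 = 36907/24753

Sum = 36907/24753


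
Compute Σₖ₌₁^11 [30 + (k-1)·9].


aₙ = 30 + (11-1)×9 = 120
Sₙ = n(a₁+aₙ)/2 = 11×(30+120)/2
= 11×150/2 = 825

S_11 = 825


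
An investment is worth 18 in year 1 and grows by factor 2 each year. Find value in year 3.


aₙ = a₁·r^(n-1)
= 18×2^2
= 18×4
= 72

a_3 = 72


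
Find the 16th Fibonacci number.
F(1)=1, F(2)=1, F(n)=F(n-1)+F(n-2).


Fibonacci sequence: 1, 1, 2, 3, 5, 8, 13, 21, 34, 55, 89, ...
F(16) = 987

F(16) = 987


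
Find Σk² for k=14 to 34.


Σₖ₌14^34 k² = Σₖ₌₁^34 k² − Σₖ₌₁^13 k²
= 34·35·69/6 − 13·14·27/6
= 13685 − 819 = 12866

Σk² = 12866


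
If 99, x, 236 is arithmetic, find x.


AM = (99 + 236)/2 = 335/2 = 167.5

AM = 167.5


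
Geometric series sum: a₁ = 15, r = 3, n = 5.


Sₙ = 15×(3^5 - 1)/(3 - 1)
= 15×(243 - 1)/2
= 15×242/2
= 1815

S_5 = 1815


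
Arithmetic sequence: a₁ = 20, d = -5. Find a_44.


aₙ = a₁ + (n-1)d
= 20 + (44-1)×-5
= 20 - 215
= -195

a_44 = -195


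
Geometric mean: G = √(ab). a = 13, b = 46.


GM = √(13×46) = √598 = 24.454

GM = 24.454


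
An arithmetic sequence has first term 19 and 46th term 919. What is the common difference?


d = (aₙ - a₁)/(n-1)
= (919 - 19)/(46-1)
= 900/45 = 20

d = 20


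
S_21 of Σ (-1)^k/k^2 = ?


S = -1 + 1/4 - 1/9 + 1/16 - 1/25 + 1/36 - 1/49 + 1/64 ± ...
= -0.8235
(Full series converges to -π²/12 ≈ -0.8225)

S_21 = -0.8235


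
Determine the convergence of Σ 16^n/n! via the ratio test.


aₙ = 16^n/n!
a_{n+1}/aₙ = 16^(n+1)/(n+1)! × n!/16^n
= 16/(n+1)
L = lim(n→∞) 16/(n+1) = 0
L < 1 → series CONVERGES

Converges (ratio test: L = 0 < 1)


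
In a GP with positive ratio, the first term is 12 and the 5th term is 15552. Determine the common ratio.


r^(n-1) = aₙ/a₁
r^4 = 15552/12 = 1296
r = 1296^(1/4)
= ±6; taking r > 0 gives r = 6

r = 6


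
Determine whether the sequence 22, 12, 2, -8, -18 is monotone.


Differences: -10, -10, -10, -10
All differences < 0 → strictly DECREASING

Monotonically decreasing


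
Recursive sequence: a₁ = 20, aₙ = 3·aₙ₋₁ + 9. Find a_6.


Computing step by step:
a_1 = 20
a_2 = 69
a_3 = 216
a_4 = 657
a_5 = 1980
a_6 = 5949


a_6 = 5949


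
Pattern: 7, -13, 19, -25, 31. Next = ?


Pattern: alternating sign, magnitude arithmetic (d=6)
Terms: 7, -13, 19, -25, 31
Next term = -37

Next term = -37


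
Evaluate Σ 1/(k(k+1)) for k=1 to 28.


1/(k(k+1)) = 1/k - 1/(k+1) (partial fractions)
Telescoping: Σ = 1 - 1/29 = 28/29

Sum = 28/29
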